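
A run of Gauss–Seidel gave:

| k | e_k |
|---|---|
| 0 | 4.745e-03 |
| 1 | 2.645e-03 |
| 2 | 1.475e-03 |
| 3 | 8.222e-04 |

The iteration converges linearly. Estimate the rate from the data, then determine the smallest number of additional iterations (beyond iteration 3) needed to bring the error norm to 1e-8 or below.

Rate ρ ≈ e_3/e_2 = 8.222e-04/1.475e-03 = 0.5574.
After j more steps, e_{3+j} ≈ 8.222e-04·ρ^j; need ρ^j ≤ 1e-8/8.222e-04 = 1.21625e-05.
j ≥ ln(1.21625e-05)/ln(0.5574) = -11.3172/-0.58447 = 19.363.
So 20 more iterations are needed.

20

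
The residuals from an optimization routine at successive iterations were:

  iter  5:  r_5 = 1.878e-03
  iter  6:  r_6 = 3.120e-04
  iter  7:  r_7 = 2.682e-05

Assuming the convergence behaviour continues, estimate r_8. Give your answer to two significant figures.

First estimate the order: p ≈ ln(r_7/r_6) / ln(r_6/r_5) = ln(2.682e-05/3.120e-04)/ln(3.120e-04/1.878e-03) = ln(0.0859615)/ln(0.166134) ≈ 1.3671.
Then r_8 ≈ r_7·(r_7/r_6)^p = 2.682e-05·(0.0859615)^1.3671 = 2.682e-05·0.034921 ≈ 9.366e-07.

9.4e-7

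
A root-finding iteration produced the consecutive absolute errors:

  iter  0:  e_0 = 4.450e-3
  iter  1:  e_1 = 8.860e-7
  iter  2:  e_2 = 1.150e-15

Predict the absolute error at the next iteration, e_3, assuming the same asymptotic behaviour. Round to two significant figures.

First estimate the order: p ≈ ln(e_2/e_1) / ln(e_1/e_0) = ln(1.150e-15/8.860e-7)/ln(8.860e-7/4.450e-3) = ln(1.29797e-09)/ln(0.000199101) ≈ 2.4012.
Then e_3 ≈ e_2·(e_2/e_1)^p = 1.150e-15·(1.29797e-09)^2.4012 = 1.150e-15·4.58322e-22 ≈ 5.271e-37.

5.3e-37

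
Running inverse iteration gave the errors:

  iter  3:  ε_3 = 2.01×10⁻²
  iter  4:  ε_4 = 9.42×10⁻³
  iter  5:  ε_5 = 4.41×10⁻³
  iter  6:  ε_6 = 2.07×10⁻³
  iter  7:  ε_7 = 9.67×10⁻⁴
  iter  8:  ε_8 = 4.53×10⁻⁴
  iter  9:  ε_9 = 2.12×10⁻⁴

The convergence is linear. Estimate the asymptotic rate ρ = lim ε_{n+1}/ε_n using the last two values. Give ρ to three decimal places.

ρ ≈ ε_9/ε_8 = 2.12×10⁻⁴/4.53×10⁻⁴ = 0.46799

0.468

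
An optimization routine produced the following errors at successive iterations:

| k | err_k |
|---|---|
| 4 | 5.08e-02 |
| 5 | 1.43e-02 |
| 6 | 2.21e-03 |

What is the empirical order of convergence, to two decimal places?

1.47

p ≈ ln(err_6/err_5) / ln(err_5/err_4)
  = ln(2.21e-03/1.43e-02) / ln(1.43e-02/5.08e-02)
  = ln(0.154545) / ln(0.281496)
  = -1.86727 / -1.26764 ≈ 1.47303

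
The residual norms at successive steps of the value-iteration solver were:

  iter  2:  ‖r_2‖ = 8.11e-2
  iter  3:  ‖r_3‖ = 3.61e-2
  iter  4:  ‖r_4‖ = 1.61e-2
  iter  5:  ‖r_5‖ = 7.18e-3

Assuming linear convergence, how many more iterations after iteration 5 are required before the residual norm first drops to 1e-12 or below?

29

Rate ρ ≈ ‖r_5‖/‖r_4‖ = 7.18e-3/1.61e-2 = 0.4460.
After j more steps, ‖r_{5+j}‖ ≈ 7.18e-3·ρ^j; need ρ^j ≤ 1e-12/7.18e-3 = 1.39276e-10.
j ≥ ln(1.39276e-10)/ln(0.4460) = -22.6946/-0.80744 = 28.107.
So 29 more iterations are needed.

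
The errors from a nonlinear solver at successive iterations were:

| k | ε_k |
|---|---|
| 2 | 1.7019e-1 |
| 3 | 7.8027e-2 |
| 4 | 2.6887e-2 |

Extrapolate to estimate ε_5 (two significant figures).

First estimate the order: p ≈ ln(ε_4/ε_3) / ln(ε_3/ε_2) = ln(2.6887e-2/7.8027e-2)/ln(7.8027e-2/1.7019e-1) = ln(0.344586)/ln(0.45847) ≈ 1.3662.
Then ε_5 ≈ ε_4·(ε_4/ε_3)^p = 2.6887e-2·(0.344586)^1.3662 = 2.6887e-2·0.233268 ≈ 0.006272.

6.3e-3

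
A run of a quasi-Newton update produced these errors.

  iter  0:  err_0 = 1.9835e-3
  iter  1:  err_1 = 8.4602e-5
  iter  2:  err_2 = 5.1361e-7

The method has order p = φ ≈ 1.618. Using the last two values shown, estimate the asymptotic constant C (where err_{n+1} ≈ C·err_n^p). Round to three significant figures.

2.00

C ≈ err_2 / err_1^1.618
  = 5.1361e-7 / (8.4602e-5)^1.618
  = 5.1361e-7 / 2.57337e-07 ≈ 1.9959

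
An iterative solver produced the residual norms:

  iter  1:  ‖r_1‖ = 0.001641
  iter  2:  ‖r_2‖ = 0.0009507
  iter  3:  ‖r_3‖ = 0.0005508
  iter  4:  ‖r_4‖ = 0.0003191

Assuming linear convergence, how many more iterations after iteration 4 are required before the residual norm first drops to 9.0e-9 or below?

Rate ρ ≈ ‖r_4‖/‖r_3‖ = 0.0003191/0.0005508 = 0.5793.
After j more steps, ‖r_{4+j}‖ ≈ 0.0003191·ρ^j; need ρ^j ≤ 9.0e-9/0.0003191 = 2.82043e-05.
j ≥ ln(2.82043e-05)/ln(0.5793) = -10.4760/-0.54593 = 19.189.
So 20 more iterations are needed.

20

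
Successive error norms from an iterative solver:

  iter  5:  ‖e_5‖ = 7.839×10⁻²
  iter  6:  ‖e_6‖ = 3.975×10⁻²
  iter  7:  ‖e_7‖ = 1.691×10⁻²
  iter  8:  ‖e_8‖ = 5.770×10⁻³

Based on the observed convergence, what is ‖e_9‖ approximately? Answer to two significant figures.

1.5e-3

First estimate the order: p ≈ ln(‖e_8‖/‖e_7‖) / ln(‖e_7‖/‖e_6‖) = ln(5.770×10⁻³/1.691×10⁻²)/ln(1.691×10⁻²/3.975×10⁻²) = ln(0.341218)/ln(0.425409) ≈ 1.2580.
Then ‖e_9‖ ≈ ‖e_8‖·(‖e_8‖/‖e_7‖)^p = 5.770×10⁻³·(0.341218)^1.2580 = 5.770×10⁻³·0.258556 ≈ 0.001492.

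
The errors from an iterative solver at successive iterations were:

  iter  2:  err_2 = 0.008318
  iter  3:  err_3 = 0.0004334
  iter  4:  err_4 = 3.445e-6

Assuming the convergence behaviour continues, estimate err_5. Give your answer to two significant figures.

First estimate the order: p ≈ ln(err_4/err_3) / ln(err_3/err_2) = ln(3.445e-6/0.0004334)/ln(0.0004334/0.008318) = ln(0.00794878)/ln(0.0521039) ≈ 1.6364.
Then err_5 ≈ err_4·(err_4/err_3)^p = 3.445e-6·(0.00794878)^1.6364 = 3.445e-6·0.000366481 ≈ 1.263e-09.

1.3e-9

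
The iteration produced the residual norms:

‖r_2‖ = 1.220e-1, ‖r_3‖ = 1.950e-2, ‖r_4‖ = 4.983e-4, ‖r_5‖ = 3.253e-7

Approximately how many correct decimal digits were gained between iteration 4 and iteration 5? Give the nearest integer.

3

Digits gained ≈ log₁₀(‖r_4‖/‖r_5‖) = log₁₀(4.983e-4/3.253e-7) = log₁₀(1531.82) ≈ 3.185.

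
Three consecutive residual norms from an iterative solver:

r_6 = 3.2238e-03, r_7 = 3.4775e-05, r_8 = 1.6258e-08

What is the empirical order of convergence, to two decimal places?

p ≈ ln(r_8/r_7) / ln(r_7/r_6)
  = ln(1.6258e-08/3.4775e-05) / ln(3.4775e-05/3.2238e-03)
  = ln(0.00046752) / ln(0.010787)
  = -7.66807 / -4.52941 ≈ 1.69295

1.69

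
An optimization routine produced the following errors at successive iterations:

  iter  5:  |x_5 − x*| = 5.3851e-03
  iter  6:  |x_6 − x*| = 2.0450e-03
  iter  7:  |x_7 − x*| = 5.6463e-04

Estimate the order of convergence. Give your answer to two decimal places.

p ≈ ln(|x_7 − x*|/|x_6 − x*|) / ln(|x_6 − x*|/|x_5 − x*|)
  = ln(5.6463e-04/2.0450e-03) / ln(2.0450e-03/5.3851e-03)
  = ln(0.276103) / ln(0.379752)
  = -1.28698 / -0.96824 ≈ 1.32920

1.33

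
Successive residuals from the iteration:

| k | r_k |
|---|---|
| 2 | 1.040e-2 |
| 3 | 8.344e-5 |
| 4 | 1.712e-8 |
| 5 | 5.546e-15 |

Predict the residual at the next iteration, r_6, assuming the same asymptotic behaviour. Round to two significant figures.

2.1e-26

First estimate the order: p ≈ ln(r_5/r_4) / ln(r_4/r_3) = ln(5.546e-15/1.712e-8)/ln(1.712e-8/8.344e-5) = ln(3.23949e-07)/ln(0.000205177) ≈ 1.7597.
Then r_6 ≈ r_5·(r_5/r_4)^p = 5.546e-15·(3.23949e-07)^1.7597 = 5.546e-15·3.80527e-12 ≈ 2.11e-26.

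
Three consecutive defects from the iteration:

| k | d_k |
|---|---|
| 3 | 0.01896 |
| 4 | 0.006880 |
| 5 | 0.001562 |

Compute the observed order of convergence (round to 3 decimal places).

1.463

p ≈ ln(d_5/d_4) / ln(d_4/d_3)
  = ln(0.001562/0.006880) / ln(0.006880/0.01896)
  = ln(0.227035) / ln(0.362869)
  = -1.482651 / -1.013713 ≈ 1.462594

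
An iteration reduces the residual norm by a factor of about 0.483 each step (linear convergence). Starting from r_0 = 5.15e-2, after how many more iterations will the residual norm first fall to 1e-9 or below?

25

After k steps, r_k ≈ 5.15e-2·0.483^k.
Need 0.483^k ≤ 1e-9/5.15e-2 = 1.94175e-08.
k ≥ ln(1.94175e-08)/ln(0.483) = -17.7571/-0.72774 = 24.400.
Smallest integer k = 25.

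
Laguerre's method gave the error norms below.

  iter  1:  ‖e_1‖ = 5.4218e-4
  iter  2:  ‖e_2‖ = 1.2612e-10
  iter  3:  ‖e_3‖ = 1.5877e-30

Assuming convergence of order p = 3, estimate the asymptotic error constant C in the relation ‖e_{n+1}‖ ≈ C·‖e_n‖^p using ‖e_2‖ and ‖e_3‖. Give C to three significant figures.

0.791

C ≈ ‖e_3‖ / ‖e_2‖^3
  = 1.5877e-30 / (1.2612e-10)^3
  = 1.5877e-30 / 2.0061e-30 ≈ 0.79144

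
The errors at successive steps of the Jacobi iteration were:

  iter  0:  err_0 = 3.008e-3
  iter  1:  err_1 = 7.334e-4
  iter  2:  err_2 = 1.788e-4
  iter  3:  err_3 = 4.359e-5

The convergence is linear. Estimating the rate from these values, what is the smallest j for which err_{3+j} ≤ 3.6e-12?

Rate ρ ≈ err_3/err_2 = 4.359e-5/1.788e-4 = 0.2438.
After j more steps, err_{3+j} ≈ 4.359e-5·ρ^j; need ρ^j ≤ 3.6e-12/4.359e-5 = 8.25877e-08.
j ≥ ln(8.25877e-08)/ln(0.2438) = -16.3094/-1.41141 = 11.555.
So 12 more iterations are needed.

12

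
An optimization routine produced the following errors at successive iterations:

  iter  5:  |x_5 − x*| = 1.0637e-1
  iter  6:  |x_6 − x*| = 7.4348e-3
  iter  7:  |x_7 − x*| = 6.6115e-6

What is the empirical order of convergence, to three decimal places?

2.640

p ≈ ln(|x_7 − x*|/|x_6 − x*|) / ln(|x_6 − x*|/|x_5 − x*|)
  = ln(6.6115e-6/7.4348e-3) / ln(7.4348e-3/1.0637e-1)
  = ln(0.000889264) / ln(0.0698956)
  = -7.025116 / -2.660753 ≈ 2.640274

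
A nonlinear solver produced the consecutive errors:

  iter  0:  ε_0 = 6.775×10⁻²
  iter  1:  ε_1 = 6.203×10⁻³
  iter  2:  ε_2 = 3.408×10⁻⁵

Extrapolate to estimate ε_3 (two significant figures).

First estimate the order: p ≈ ln(ε_2/ε_1) / ln(ε_1/ε_0) = ln(3.408×10⁻⁵/6.203×10⁻³)/ln(6.203×10⁻³/6.775×10⁻²) = ln(0.00549412)/ln(0.0915572) ≈ 2.1767.
Then ε_3 ≈ ε_2·(ε_2/ε_1)^p = 3.408×10⁻⁵·(0.00549412)^2.1767 = 3.408×10⁻⁵·1.20347e-05 ≈ 4.101e-10.

4.1e-10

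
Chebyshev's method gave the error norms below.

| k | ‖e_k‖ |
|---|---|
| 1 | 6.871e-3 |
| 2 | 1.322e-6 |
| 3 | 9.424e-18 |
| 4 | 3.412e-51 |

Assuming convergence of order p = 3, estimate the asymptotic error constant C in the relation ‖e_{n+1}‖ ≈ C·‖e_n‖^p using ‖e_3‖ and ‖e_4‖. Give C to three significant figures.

4.08

C ≈ ‖e_4‖ / ‖e_3‖^3
  = 3.412e-51 / (9.424e-18)^3
  = 3.412e-51 / 8.36962e-52 ≈ 4.0766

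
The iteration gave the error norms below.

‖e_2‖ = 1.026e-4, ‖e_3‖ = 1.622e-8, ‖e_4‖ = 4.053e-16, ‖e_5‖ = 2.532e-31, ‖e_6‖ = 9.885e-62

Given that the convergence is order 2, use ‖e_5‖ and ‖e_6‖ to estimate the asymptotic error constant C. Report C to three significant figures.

1.54

C ≈ ‖e_6‖ / ‖e_5‖^2
  = 9.885e-62 / (2.532e-31)^2
  = 9.885e-62 / 6.41102e-62 ≈ 1.5419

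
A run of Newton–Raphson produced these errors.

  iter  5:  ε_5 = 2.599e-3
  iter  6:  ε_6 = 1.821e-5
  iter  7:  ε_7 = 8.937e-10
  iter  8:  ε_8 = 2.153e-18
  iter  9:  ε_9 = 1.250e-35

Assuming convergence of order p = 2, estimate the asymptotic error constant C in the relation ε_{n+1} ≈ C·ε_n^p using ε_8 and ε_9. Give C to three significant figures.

2.70

C ≈ ε_9 / ε_8^2
  = 1.250e-35 / (2.153e-18)^2
  = 1.250e-35 / 4.63541e-36 ≈ 2.6966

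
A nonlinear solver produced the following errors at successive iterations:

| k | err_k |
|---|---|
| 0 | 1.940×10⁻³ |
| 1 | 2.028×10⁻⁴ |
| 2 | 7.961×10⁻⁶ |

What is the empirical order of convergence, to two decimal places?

1.43

p ≈ ln(err_2/err_1) / ln(err_1/err_0)
  = ln(7.961×10⁻⁶/2.028×10⁻⁴) / ln(2.028×10⁻⁴/1.940×10⁻³)
  = ln(0.0392554) / ln(0.104536)
  = -3.23767 / -2.25822 ≈ 1.43373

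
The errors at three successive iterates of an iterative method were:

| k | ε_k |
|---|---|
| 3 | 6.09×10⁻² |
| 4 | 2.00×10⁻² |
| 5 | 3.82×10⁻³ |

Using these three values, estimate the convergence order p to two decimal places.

1.49

p ≈ ln(ε_5/ε_4) / ln(ε_4/ε_3)
  = ln(3.82×10⁻³/2.00×10⁻²) / ln(2.00×10⁻²/6.09×10⁻²)
  = ln(0.191) / ln(0.328407)
  = -1.65548 / -1.11350 ≈ 1.48674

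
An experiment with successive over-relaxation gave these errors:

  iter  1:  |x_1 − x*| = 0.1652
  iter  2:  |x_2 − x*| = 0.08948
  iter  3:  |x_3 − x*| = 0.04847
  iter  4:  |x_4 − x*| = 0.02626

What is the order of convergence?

1

Consecutive ratios: |x_4 − x*|/|x_3 − x*| = 0.02626/0.04847 = 0.541778, |x_3 − x*|/|x_2 − x*| = 0.04847/0.08948 = 0.541685.
p ≈ ln(0.541778)/ln(0.541685) = -0.6129/-0.6131 ≈ 1.00.
So the convergence is linear (order 1).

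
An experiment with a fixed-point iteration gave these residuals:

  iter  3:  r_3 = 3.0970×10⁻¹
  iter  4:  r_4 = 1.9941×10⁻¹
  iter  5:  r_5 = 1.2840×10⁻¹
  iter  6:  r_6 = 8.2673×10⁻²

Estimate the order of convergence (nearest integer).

Consecutive ratios: r_6/r_5 = 8.2673×10⁻²/1.2840×10⁻¹ = 0.643871, r_5/r_4 = 1.2840×10⁻¹/1.9941×10⁻¹ = 0.6439.
p ≈ ln(0.643871)/ln(0.6439) = -0.4403/-0.4402 ≈ 1.00.
So the convergence is linear (order 1).

1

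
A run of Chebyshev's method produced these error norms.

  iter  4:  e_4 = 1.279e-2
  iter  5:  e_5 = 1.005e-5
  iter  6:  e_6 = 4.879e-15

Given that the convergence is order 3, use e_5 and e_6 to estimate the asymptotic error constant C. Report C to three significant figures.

C ≈ e_6 / e_5^3
  = 4.879e-15 / (1.005e-5)^3
  = 4.879e-15 / 1.01508e-15 ≈ 4.8065

4.81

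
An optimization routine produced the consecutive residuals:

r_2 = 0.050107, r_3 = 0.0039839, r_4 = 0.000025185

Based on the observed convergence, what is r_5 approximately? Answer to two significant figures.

1.0e-9

First estimate the order: p ≈ ln(r_4/r_3) / ln(r_3/r_2) = ln(0.000025185/0.0039839)/ln(0.0039839/0.050107) = ln(0.00632169)/ln(0.0795079) ≈ 2.0000.
Then r_5 ≈ r_4·(r_4/r_3)^p = 0.000025185·(0.00632169)^2.0000 = 0.000025185·3.99638e-05 ≈ 1.006e-09.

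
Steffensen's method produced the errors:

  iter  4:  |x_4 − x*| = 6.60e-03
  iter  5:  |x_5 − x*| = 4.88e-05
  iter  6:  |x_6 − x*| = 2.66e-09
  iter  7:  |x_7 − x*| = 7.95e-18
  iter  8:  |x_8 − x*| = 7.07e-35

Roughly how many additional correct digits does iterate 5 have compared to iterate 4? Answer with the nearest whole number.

Digits gained ≈ log₁₀(|x_4 − x*|/|x_5 − x*|) = log₁₀(6.60e-03/4.88e-05) = log₁₀(135.246) ≈ 2.131.

2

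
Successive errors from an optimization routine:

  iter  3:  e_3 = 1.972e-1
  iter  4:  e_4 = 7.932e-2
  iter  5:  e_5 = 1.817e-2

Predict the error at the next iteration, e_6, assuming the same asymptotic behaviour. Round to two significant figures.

1.7e-3

First estimate the order: p ≈ ln(e_5/e_4) / ln(e_4/e_3) = ln(1.817e-2/7.932e-2)/ln(7.932e-2/1.972e-1) = ln(0.229072)/ln(0.402231) ≈ 1.6182.
Then e_6 ≈ e_5·(e_5/e_4)^p = 1.817e-2·(0.229072)^1.6182 = 1.817e-2·0.09211 ≈ 0.001674.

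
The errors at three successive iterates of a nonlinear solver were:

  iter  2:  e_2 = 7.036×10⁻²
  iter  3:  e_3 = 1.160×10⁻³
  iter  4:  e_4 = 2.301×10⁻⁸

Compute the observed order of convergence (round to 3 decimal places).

2.638

p ≈ ln(e_4/e_3) / ln(e_3/e_2)
  = ln(2.301×10⁻⁸/1.160×10⁻³) / ln(1.160×10⁻³/7.036×10⁻²)
  = ln(1.98362e-05) / ln(0.0164866)
  = -10.828002 / -4.105207 ≈ 2.637626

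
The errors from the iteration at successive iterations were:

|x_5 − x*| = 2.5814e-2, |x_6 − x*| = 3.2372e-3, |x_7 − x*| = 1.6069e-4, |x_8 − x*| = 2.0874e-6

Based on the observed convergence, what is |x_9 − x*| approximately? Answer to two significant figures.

3.9e-9

First estimate the order: p ≈ ln(|x_8 − x*|/|x_7 − x*|) / ln(|x_7 − x*|/|x_6 − x*|) = ln(2.0874e-6/1.6069e-4)/ln(1.6069e-4/3.2372e-3) = ln(0.0129902)/ln(0.0496386) ≈ 1.4464.
Then |x_9 − x*| ≈ |x_8 − x*|·(|x_8 − x*|/|x_7 − x*|)^p = 2.0874e-6·(0.0129902)^1.4464 = 2.0874e-6·0.00186868 ≈ 3.901e-09.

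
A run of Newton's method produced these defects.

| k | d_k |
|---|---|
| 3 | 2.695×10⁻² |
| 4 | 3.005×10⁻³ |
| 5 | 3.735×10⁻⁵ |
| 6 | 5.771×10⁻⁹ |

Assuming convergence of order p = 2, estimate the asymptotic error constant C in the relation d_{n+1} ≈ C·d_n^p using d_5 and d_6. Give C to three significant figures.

C ≈ d_6 / d_5^2
  = 5.771×10⁻⁹ / (3.735×10⁻⁵)^2
  = 5.771×10⁻⁹ / 1.39502e-09 ≈ 4.1369

4.14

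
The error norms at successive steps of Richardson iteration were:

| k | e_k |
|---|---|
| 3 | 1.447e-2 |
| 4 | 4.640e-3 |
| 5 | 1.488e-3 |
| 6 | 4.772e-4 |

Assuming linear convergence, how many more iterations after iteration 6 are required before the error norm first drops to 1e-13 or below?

Rate ρ ≈ e_6/e_5 = 4.772e-4/1.488e-3 = 0.3207.
After j more steps, e_{6+j} ≈ 4.772e-4·ρ^j; need ρ^j ≤ 1e-13/4.772e-4 = 2.09556e-10.
j ≥ ln(2.09556e-10)/ln(0.3207) = -22.2860/-1.13725 = 19.596.
So 20 more iterations are needed.

20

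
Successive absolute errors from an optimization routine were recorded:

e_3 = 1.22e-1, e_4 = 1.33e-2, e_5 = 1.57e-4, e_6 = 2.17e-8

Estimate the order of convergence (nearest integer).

Consecutive ratios: e_6/e_5 = 2.17e-8/1.57e-4 = 0.000138217, e_5/e_4 = 1.57e-4/1.33e-2 = 0.0118045.
p ≈ ln(0.000138217)/ln(0.0118045) = -8.8867/-4.4393 ≈ 2.00.
So the convergence is quadratic (order 2).

2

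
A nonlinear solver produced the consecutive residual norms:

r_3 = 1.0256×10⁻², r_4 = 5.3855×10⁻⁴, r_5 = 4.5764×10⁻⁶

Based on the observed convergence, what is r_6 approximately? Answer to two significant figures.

First estimate the order: p ≈ ln(r_5/r_4) / ln(r_4/r_3) = ln(4.5764×10⁻⁶/5.3855×10⁻⁴)/ln(5.3855×10⁻⁴/1.0256×10⁻²) = ln(0.00849763)/ln(0.0525107) ≈ 1.6180.
Then r_6 ≈ r_5·(r_5/r_4)^p = 4.5764×10⁻⁶·(0.00849763)^1.6180 = 4.5764×10⁻⁶·0.000446276 ≈ 2.042e-09.

2.0e-9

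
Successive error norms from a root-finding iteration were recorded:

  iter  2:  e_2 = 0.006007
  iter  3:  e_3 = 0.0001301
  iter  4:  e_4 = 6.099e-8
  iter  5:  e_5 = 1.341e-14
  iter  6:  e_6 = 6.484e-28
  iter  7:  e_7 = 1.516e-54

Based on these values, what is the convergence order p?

Consecutive ratios: e_7/e_6 = 1.516e-54/6.484e-28 = 2.33806e-27, e_6/e_5 = 6.484e-28/1.341e-14 = 4.8352e-14.
p ≈ ln(2.33806e-27)/ln(4.8352e-14) = -61.3205/-30.6603 ≈ 2.00.
So the convergence is quadratic (order 2).

2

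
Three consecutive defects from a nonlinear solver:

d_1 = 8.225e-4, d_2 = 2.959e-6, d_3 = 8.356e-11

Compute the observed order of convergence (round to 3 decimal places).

p ≈ ln(d_3/d_2) / ln(d_2/d_1)
  = ln(8.356e-11/2.959e-6) / ln(2.959e-6/8.225e-4)
  = ln(2.82393e-05) / ln(0.00359757)
  = -10.474796 / -5.627497 ≈ 1.861360

1.861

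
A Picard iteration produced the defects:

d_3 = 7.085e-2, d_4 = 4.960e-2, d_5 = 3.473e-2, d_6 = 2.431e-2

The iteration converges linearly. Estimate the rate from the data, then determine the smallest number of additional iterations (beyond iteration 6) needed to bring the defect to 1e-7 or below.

35

Rate ρ ≈ d_6/d_5 = 2.431e-2/3.473e-2 = 0.7000.
After j more steps, d_{6+j} ≈ 2.431e-2·ρ^j; need ρ^j ≤ 1e-7/2.431e-2 = 4.11353e-06.
j ≥ ln(4.11353e-06)/ln(0.7000) = -12.4012/-0.35667 = 34.769.
So 35 more iterations are needed.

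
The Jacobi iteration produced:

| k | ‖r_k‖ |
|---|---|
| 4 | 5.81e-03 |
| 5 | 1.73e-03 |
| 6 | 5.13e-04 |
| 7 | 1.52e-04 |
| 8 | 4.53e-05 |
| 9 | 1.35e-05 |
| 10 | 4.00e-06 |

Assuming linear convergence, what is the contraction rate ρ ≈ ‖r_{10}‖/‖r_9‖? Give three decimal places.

ρ ≈ ‖r_{10}‖/‖r_9‖ = 4.00e-06/1.35e-05 = 0.29630

0.296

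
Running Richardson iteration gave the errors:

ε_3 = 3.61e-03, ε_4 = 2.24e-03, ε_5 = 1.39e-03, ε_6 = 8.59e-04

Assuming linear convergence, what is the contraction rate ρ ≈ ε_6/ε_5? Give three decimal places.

0.618

ρ ≈ ε_6/ε_5 = 8.59e-04/1.39e-03 = 0.61799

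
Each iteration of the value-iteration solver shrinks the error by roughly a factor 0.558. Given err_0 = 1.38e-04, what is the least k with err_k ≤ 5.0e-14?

After k steps, err_k ≈ 1.38e-04·0.558^k.
Need 0.558^k ≤ 5.0e-14/1.38e-04 = 3.62319e-10.
k ≥ ln(3.62319e-10)/ln(0.558) = -21.7385/-0.58340 = 37.262.
Smallest integer k = 38.

38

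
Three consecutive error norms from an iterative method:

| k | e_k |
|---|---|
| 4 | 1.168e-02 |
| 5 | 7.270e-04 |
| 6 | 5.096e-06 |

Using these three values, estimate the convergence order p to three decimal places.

1.786

p ≈ ln(e_6/e_5) / ln(e_5/e_4)
  = ln(5.096e-06/7.270e-04) / ln(7.270e-04/1.168e-02)
  = ln(0.00700963) / ln(0.0622432)
  = -4.960470 / -2.776706 ≈ 1.786458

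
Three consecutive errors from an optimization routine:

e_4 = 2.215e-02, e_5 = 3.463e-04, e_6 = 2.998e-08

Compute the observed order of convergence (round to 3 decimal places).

p ≈ ln(e_6/e_5) / ln(e_5/e_4)
  = ln(2.998e-08/3.463e-04) / ln(3.463e-04/2.215e-02)
  = ln(8.65723e-05) / ln(0.0156343)
  = -9.354531 / -4.158288 ≈ 2.249611

2.250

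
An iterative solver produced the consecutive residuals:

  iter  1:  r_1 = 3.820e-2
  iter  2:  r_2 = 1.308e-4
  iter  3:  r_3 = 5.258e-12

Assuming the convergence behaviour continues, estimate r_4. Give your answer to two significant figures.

3.4e-34

First estimate the order: p ≈ ln(r_3/r_2) / ln(r_2/r_1) = ln(5.258e-12/1.308e-4)/ln(1.308e-4/3.820e-2) = ln(4.01988e-08)/ln(0.00342408) ≈ 2.9998.
Then r_4 ≈ r_3·(r_3/r_2)^p = 5.258e-12·(4.01988e-08)^2.9998 = 5.258e-12·6.51806e-23 ≈ 3.427e-34.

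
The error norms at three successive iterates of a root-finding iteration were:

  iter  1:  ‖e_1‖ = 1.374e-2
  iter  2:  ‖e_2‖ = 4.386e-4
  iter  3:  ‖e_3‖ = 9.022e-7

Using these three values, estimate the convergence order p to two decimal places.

1.80

p ≈ ln(‖e_3‖/‖e_2‖) / ln(‖e_2‖/‖e_1‖)
  = ln(9.022e-7/4.386e-4) / ln(4.386e-4/1.374e-2)
  = ln(0.002057) / ln(0.0319214)
  = -6.18651 / -3.44448 ≈ 1.79607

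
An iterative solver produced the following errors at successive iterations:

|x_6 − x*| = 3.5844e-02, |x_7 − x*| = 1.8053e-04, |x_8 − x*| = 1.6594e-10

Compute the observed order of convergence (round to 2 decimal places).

p ≈ ln(|x_8 − x*|/|x_7 − x*|) / ln(|x_7 − x*|/|x_6 − x*|)
  = ln(1.6594e-10/1.8053e-04) / ln(1.8053e-04/3.5844e-02)
  = ln(9.19182e-07) / ln(0.00503655)
  = -13.89978 / -5.29103 ≈ 2.62705

2.63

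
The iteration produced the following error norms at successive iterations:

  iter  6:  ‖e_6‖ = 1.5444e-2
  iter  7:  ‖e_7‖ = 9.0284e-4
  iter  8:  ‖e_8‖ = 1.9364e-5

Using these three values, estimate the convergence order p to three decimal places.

p ≈ ln(‖e_8‖/‖e_7‖) / ln(‖e_7‖/‖e_6‖)
  = ln(1.9364e-5/9.0284e-4) / ln(9.0284e-4/1.5444e-2)
  = ln(0.0214479) / ln(0.0584589)
  = -3.842129 / -2.839431 ≈ 1.353133

1.353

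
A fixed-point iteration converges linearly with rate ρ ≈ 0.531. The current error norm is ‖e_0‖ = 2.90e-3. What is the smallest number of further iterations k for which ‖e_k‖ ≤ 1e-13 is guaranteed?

After k steps, ‖e_k‖ ≈ 2.90e-3·0.531^k.
Need 0.531^k ≤ 1e-13/2.90e-3 = 3.44828e-11.
k ≥ ln(3.44828e-11)/ln(0.531) = -24.0906/-0.63299 = 38.058.
Smallest integer k = 39.

39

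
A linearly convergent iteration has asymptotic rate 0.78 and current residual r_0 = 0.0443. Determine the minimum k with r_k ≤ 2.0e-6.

41

After k steps, r_k ≈ 0.0443·0.78^k.
Need 0.78^k ≤ 2.0e-6/0.0443 = 4.51467e-05.
k ≥ ln(4.51467e-05)/ln(0.78) = -10.0056/-0.24846 = 40.270.
Smallest integer k = 41.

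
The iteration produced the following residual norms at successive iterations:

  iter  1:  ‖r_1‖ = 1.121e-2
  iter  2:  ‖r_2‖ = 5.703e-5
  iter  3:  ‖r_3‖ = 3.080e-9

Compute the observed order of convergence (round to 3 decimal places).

p ≈ ln(‖r_3‖/‖r_2‖) / ln(‖r_2‖/‖r_1‖)
  = ln(3.080e-9/5.703e-5) / ln(5.703e-5/1.121e-2)
  = ln(5.40067e-05) / ln(0.00508742)
  = -9.826402 / -5.280984 ≈ 1.860714

1.861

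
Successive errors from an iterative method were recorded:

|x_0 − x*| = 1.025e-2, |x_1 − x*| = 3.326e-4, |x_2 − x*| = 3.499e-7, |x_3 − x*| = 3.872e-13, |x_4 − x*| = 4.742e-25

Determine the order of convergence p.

Consecutive ratios: |x_4 − x*|/|x_3 − x*| = 4.742e-25/3.872e-13 = 1.22469e-12, |x_3 − x*|/|x_2 − x*| = 3.872e-13/3.499e-7 = 1.1066e-06.
p ≈ ln(1.22469e-12)/ln(1.1066e-06) = -27.4283/-13.7142 ≈ 2.00.
So the convergence is quadratic (order 2).

2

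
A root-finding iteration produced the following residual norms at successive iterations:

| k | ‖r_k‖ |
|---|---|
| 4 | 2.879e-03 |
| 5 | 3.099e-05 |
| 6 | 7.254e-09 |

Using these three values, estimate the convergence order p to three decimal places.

p ≈ ln(‖r_6‖/‖r_5‖) / ln(‖r_5‖/‖r_4‖)
  = ln(7.254e-09/3.099e-05) / ln(3.099e-05/2.879e-03)
  = ln(0.000234076) / ln(0.0107642)
  = -8.359865 / -4.531529 ≈ 1.844822

1.845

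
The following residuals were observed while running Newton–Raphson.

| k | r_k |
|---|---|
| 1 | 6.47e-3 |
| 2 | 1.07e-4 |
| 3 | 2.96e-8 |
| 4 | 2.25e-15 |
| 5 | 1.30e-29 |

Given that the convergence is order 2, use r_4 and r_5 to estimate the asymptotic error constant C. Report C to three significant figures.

C ≈ r_5 / r_4^2
  = 1.30e-29 / (2.25e-15)^2
  = 1.30e-29 / 5.0625e-30 ≈ 2.5679

2.57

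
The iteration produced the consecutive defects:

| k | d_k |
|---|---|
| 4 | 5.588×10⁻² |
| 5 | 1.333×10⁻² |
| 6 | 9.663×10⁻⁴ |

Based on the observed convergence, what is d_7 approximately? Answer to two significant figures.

7.9e-6

First estimate the order: p ≈ ln(d_6/d_5) / ln(d_5/d_4) = ln(9.663×10⁻⁴/1.333×10⁻²)/ln(1.333×10⁻²/5.588×10⁻²) = ln(0.0724906)/ln(0.238547) ≈ 1.8311.
Then d_7 ≈ d_6·(d_6/d_5)^p = 9.663×10⁻⁴·(0.0724906)^1.8311 = 9.663×10⁻⁴·0.00818581 ≈ 7.91e-06.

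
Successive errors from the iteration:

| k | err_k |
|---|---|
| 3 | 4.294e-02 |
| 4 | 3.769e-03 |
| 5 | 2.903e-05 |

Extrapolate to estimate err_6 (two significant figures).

First estimate the order: p ≈ ln(err_5/err_4) / ln(err_4/err_3) = ln(2.903e-05/3.769e-03)/ln(3.769e-03/4.294e-02) = ln(0.00770231)/ln(0.0877736) ≈ 2.0001.
Then err_6 ≈ err_5·(err_5/err_4)^p = 2.903e-05·(0.00770231)^2.0001 = 2.903e-05·5.92967e-05 ≈ 1.721e-09.

1.7e-9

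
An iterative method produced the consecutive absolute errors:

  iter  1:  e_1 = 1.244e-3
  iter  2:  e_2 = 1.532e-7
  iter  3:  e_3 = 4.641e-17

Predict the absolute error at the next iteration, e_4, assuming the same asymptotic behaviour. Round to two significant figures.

3.1e-40

First estimate the order: p ≈ ln(e_3/e_2) / ln(e_2/e_1) = ln(4.641e-17/1.532e-7)/ln(1.532e-7/1.244e-3) = ln(3.02937e-10)/ln(0.000123151) ≈ 2.4347.
Then e_4 ≈ e_3·(e_3/e_2)^p = 4.641e-17·(3.02937e-10)^2.4347 = 4.641e-17·6.68265e-24 ≈ 3.101e-40.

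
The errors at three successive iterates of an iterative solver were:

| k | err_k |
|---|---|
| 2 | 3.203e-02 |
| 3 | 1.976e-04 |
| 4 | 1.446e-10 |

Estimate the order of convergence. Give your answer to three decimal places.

p ≈ ln(err_4/err_3) / ln(err_3/err_2)
  = ln(1.446e-10/1.976e-04) / ln(1.976e-04/3.203e-02)
  = ln(7.31781e-07) / ln(0.00616922)
  = -14.127785 / -5.088183 ≈ 2.776587

2.777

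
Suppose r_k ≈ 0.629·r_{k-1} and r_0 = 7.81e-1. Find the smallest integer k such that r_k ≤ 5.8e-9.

41

After k steps, r_k ≈ 7.81e-1·0.629^k.
Need 0.629^k ≤ 5.8e-9/7.81e-1 = 7.42638e-09.
k ≥ ln(7.42638e-09)/ln(0.629) = -18.7182/-0.46362 = 40.374.
Smallest integer k = 41.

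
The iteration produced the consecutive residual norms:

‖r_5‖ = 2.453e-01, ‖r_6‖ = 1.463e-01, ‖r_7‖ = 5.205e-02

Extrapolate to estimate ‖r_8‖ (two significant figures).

6.6e-3

First estimate the order: p ≈ ln(‖r_7‖/‖r_6‖) / ln(‖r_6‖/‖r_5‖) = ln(5.205e-02/1.463e-01)/ln(1.463e-01/2.453e-01) = ln(0.355776)/ln(0.596413) ≈ 1.9996.
Then ‖r_8‖ ≈ ‖r_7‖·(‖r_7‖/‖r_6‖)^p = 5.205e-02·(0.355776)^1.9996 = 5.205e-02·0.126629 ≈ 0.006591.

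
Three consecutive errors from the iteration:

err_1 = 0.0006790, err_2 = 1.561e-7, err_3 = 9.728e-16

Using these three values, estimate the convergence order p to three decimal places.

2.255

p ≈ ln(err_3/err_2) / ln(err_2/err_1)
  = ln(9.728e-16/1.561e-7) / ln(1.561e-7/0.0006790)
  = ln(6.2319e-09) / ln(0.000229897)
  = -18.893585 / -8.377879 ≈ 2.255175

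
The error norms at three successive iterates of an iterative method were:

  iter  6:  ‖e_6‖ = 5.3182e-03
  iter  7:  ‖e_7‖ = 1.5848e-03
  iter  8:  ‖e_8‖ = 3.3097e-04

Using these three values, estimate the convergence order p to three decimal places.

p ≈ ln(‖e_8‖/‖e_7‖) / ln(‖e_7‖/‖e_6‖)
  = ln(3.3097e-04/1.5848e-03) / ln(1.5848e-03/5.3182e-03)
  = ln(0.20884) / ln(0.297996)
  = -1.566187 / -1.210675 ≈ 1.293648

1.294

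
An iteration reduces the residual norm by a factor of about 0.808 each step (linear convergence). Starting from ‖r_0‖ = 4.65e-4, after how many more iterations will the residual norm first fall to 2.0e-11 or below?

80

After k steps, ‖r_k‖ ≈ 4.65e-4·0.808^k.
Need 0.808^k ≤ 2.0e-11/4.65e-4 = 4.30108e-08.
k ≥ ln(4.30108e-08)/ln(0.808) = -16.9618/-0.21319 = 79.562.
Smallest integer k = 80.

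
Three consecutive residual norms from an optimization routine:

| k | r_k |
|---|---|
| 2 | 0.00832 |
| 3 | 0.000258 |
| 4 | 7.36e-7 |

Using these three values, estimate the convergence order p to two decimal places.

p ≈ ln(r_4/r_3) / ln(r_3/r_2)
  = ln(7.36e-7/0.000258) / ln(0.000258/0.00832)
  = ln(0.00285271) / ln(0.0310096)
  = -5.85949 / -3.47346 ≈ 1.68693

1.69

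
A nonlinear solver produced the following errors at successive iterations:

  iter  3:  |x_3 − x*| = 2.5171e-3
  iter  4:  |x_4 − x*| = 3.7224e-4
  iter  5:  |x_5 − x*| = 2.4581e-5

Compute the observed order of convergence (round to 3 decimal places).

1.422

p ≈ ln(|x_5 − x*|/|x_4 − x*|) / ln(|x_4 − x*|/|x_3 − x*|)
  = ln(2.4581e-5/3.7224e-4) / ln(3.7224e-4/2.5171e-3)
  = ln(0.0660354) / ln(0.147884)
  = -2.717564 / -1.911327 ≈ 1.421821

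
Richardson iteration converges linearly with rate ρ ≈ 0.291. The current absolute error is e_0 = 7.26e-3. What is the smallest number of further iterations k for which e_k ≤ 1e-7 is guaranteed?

After k steps, e_k ≈ 7.26e-3·0.291^k.
Need 0.291^k ≤ 1e-7/7.26e-3 = 1.37741e-05.
k ≥ ln(1.37741e-05)/ln(0.291) = -11.1927/-1.23443 = 9.067.
Smallest integer k = 10.

10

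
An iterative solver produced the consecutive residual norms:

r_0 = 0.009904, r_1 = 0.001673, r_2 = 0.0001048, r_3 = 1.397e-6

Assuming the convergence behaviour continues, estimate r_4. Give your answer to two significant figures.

First estimate the order: p ≈ ln(r_3/r_2) / ln(r_2/r_1) = ln(1.397e-6/0.0001048)/ln(0.0001048/0.001673) = ln(0.0133302)/ln(0.062642) ≈ 1.5586.
Then r_4 ≈ r_3·(r_3/r_2)^p = 1.397e-6·(0.0133302)^1.5586 = 1.397e-6·0.00119501 ≈ 1.669e-09.

1.7e-9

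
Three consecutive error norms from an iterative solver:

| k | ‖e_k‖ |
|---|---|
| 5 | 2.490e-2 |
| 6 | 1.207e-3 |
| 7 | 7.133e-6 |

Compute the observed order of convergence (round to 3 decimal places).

p ≈ ln(‖e_7‖/‖e_6‖) / ln(‖e_6‖/‖e_5‖)
  = ln(7.133e-6/1.207e-3) / ln(1.207e-3/2.490e-2)
  = ln(0.00590969) / ln(0.0484739)
  = -5.131162 / -3.026730 ≈ 1.695282

1.695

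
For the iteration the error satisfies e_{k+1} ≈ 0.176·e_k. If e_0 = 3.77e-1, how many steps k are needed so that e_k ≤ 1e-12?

16

After k steps, e_k ≈ 3.77e-1·0.176^k.
Need 0.176^k ≤ 1e-12/3.77e-1 = 2.65252e-12.
k ≥ ln(2.65252e-12)/ln(0.176) = -26.6555/-1.73727 = 15.343.
Smallest integer k = 16.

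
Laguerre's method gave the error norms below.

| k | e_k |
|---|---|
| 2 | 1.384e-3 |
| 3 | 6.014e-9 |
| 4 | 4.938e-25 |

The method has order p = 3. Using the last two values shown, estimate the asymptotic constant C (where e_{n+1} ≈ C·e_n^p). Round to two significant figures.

C ≈ e_4 / e_3^3
  = 4.938e-25 / (6.014e-9)^3
  = 4.938e-25 / 2.17516e-25 ≈ 2.2702

2.3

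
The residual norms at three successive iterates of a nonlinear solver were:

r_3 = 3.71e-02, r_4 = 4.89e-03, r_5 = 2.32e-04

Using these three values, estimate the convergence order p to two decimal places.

p ≈ ln(r_5/r_4) / ln(r_4/r_3)
  = ln(2.32e-04/4.89e-03) / ln(4.89e-03/3.71e-02)
  = ln(0.0474438) / ln(0.131806)
  = -3.04821 / -2.02642 ≈ 1.50423

1.50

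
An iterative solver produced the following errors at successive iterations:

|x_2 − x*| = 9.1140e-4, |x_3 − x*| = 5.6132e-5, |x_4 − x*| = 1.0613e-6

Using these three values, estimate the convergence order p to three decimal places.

1.424

p ≈ ln(|x_4 − x*|/|x_3 − x*|) / ln(|x_3 − x*|/|x_2 − x*|)
  = ln(1.0613e-6/5.6132e-5) / ln(5.6132e-5/9.1140e-4)
  = ln(0.0189072) / ln(0.0615888)
  = -3.968212 / -2.787275 ≈ 1.423689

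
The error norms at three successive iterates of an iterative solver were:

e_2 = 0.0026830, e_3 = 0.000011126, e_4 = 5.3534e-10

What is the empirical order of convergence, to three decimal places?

p ≈ ln(e_4/e_3) / ln(e_3/e_2)
  = ln(5.3534e-10/0.000011126) / ln(0.000011126/0.0026830)
  = ln(4.81161e-05) / ln(0.00414685)
  = -9.941894 / -5.485406 ≈ 1.812426

1.812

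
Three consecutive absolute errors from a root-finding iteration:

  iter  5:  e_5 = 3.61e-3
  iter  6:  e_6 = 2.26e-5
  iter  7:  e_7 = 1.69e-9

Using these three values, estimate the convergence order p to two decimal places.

1.87

p ≈ ln(e_7/e_6) / ln(e_6/e_5)
  = ln(1.69e-9/2.26e-5) / ln(2.26e-5/3.61e-3)
  = ln(7.47788e-05) / ln(0.00626039)
  = -9.50098 / -5.07351 ≈ 1.87266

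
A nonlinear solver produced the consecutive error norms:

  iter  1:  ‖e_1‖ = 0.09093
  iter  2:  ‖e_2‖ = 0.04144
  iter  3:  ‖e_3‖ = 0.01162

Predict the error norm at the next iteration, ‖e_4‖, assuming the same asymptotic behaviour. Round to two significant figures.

1.5e-3

First estimate the order: p ≈ ln(‖e_3‖/‖e_2‖) / ln(‖e_2‖/‖e_1‖) = ln(0.01162/0.04144)/ln(0.04144/0.09093) = ln(0.280405)/ln(0.455735) ≈ 1.6180.
Then ‖e_4‖ ≈ ‖e_3‖·(‖e_3‖/‖e_2‖)^p = 0.01162·(0.280405)^1.6180 = 0.01162·0.127796 ≈ 0.001485.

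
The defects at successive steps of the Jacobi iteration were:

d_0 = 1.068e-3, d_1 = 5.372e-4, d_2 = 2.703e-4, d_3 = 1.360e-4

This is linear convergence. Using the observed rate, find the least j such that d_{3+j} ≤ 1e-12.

28

Rate ρ ≈ d_3/d_2 = 1.360e-4/2.703e-4 = 0.5031.
After j more steps, d_{3+j} ≈ 1.360e-4·ρ^j; need ρ^j ≤ 1e-12/1.360e-4 = 7.35294e-09.
j ≥ ln(7.35294e-09)/ln(0.5031) = -18.7282/-0.68697 = 27.262.
So 28 more iterations are needed.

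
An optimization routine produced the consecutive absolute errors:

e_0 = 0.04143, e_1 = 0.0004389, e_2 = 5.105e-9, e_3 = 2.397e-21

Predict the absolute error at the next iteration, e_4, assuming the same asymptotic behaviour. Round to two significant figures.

3.8e-52

First estimate the order: p ≈ ln(e_3/e_2) / ln(e_2/e_1) = ln(2.397e-21/5.105e-9)/ln(5.105e-9/0.0004389) = ln(4.6954e-13)/ln(1.16314e-05) ≈ 2.4985.
Then e_4 ≈ e_3·(e_3/e_2)^p = 2.397e-21·(4.6954e-13)^2.4985 = 2.397e-21·1.57643e-31 ≈ 3.779e-52.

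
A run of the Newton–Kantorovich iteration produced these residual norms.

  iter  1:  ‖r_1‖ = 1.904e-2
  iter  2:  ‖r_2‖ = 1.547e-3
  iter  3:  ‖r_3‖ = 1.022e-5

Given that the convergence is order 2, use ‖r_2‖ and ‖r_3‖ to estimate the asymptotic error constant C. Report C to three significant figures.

C ≈ ‖r_3‖ / ‖r_2‖^2
  = 1.022e-5 / (1.547e-3)^2
  = 1.022e-5 / 2.39321e-06 ≈ 4.2704

4.27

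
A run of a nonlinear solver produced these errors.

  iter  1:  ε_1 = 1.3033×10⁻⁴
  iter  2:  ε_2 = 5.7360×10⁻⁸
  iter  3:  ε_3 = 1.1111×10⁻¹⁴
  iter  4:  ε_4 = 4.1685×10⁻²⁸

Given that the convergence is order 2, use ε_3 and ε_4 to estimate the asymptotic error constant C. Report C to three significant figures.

3.38

C ≈ ε_4 / ε_3^2
  = 4.1685×10⁻²⁸ / (1.1111×10⁻¹⁴)^2
  = 4.1685×10⁻²⁸ / 1.23454e-28 ≈ 3.3766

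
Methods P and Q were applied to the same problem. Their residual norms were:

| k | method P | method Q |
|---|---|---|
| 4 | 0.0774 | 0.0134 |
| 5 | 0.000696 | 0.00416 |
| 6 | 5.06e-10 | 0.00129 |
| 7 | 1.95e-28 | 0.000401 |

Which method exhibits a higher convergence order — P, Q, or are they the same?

Method P: p ≈ ln(1.95e-28/5.06e-10)/ln(5.06e-10/0.000696) ≈ 3.00.
Method Q: p ≈ ln(0.000401/0.00129)/ln(0.00129/0.00416) ≈ 1.00.
Method P has the higher order (≈3.0 vs ≈1.0).

P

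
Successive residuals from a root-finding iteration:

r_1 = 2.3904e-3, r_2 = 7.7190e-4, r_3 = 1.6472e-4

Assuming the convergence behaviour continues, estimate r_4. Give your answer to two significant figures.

First estimate the order: p ≈ ln(r_3/r_2) / ln(r_2/r_1) = ln(1.6472e-4/7.7190e-4)/ln(7.7190e-4/2.3904e-3) = ln(0.213396)/ln(0.322917) ≈ 1.3665.
Then r_4 ≈ r_3·(r_3/r_2)^p = 1.6472e-4·(0.213396)^1.3665 = 1.6472e-4·0.121153 ≈ 1.996e-05.

2.0e-5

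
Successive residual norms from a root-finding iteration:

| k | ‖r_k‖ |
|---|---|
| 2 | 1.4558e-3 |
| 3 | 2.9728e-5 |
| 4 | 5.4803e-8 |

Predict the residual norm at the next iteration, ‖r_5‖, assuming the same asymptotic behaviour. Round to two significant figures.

First estimate the order: p ≈ ln(‖r_4‖/‖r_3‖) / ln(‖r_3‖/‖r_2‖) = ln(5.4803e-8/2.9728e-5)/ln(2.9728e-5/1.4558e-3) = ln(0.00184348)/ln(0.0204204) ≈ 1.6180.
Then ‖r_5‖ ≈ ‖r_4‖·(‖r_4‖/‖r_3‖)^p = 5.4803e-8·(0.00184348)^1.6180 = 5.4803e-8·3.76533e-05 ≈ 2.064e-12.

2.1e-12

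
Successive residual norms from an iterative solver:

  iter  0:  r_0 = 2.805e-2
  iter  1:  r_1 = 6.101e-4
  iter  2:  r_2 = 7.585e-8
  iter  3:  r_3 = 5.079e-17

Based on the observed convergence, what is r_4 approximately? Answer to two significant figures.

1.4e-38

First estimate the order: p ≈ ln(r_3/r_2) / ln(r_2/r_1) = ln(5.079e-17/7.585e-8)/ln(7.585e-8/6.101e-4) = ln(6.69611e-10)/ln(0.000124324) ≈ 2.3491.
Then r_4 ≈ r_3·(r_3/r_2)^p = 5.079e-17·(6.69611e-10)^2.3491 = 5.079e-17·2.81151e-22 ≈ 1.428e-38.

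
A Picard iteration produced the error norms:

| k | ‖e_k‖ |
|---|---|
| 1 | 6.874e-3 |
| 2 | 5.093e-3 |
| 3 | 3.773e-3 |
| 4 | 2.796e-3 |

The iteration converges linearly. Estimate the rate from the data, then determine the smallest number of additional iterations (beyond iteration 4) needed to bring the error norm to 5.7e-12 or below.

67

Rate ρ ≈ ‖e_4‖/‖e_3‖ = 2.796e-3/3.773e-3 = 0.7411.
After j more steps, ‖e_{4+j}‖ ≈ 2.796e-3·ρ^j; need ρ^j ≤ 5.7e-12/2.796e-3 = 2.03863e-09.
j ≥ ln(2.03863e-09)/ln(0.7411) = -20.0110/-0.29962 = 66.788.
So 67 more iterations are needed.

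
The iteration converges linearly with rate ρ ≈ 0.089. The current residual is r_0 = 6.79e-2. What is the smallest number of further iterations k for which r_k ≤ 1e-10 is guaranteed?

9

After k steps, r_k ≈ 6.79e-2·0.089^k.
Need 0.089^k ≤ 1e-10/6.79e-2 = 1.47275e-09.
k ≥ ln(1.47275e-09)/ln(0.089) = -20.3361/-2.41912 = 8.406.
Smallest integer k = 9.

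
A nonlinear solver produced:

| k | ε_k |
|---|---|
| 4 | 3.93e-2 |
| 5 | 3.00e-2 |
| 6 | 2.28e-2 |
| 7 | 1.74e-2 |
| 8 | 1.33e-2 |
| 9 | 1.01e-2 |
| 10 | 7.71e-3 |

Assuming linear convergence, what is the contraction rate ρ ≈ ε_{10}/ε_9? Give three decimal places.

ρ ≈ ε_{10}/ε_9 = 7.71e-3/1.01e-2 = 0.76337

0.763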